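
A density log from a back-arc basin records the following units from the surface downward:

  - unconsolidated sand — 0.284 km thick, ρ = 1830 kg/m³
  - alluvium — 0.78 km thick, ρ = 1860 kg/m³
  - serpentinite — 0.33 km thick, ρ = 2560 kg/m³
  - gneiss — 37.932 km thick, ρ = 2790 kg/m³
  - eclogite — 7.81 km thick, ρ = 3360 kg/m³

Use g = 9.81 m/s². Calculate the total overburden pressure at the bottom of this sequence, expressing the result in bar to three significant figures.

13200 bar

unconsolidated sand: 1830 kg/m³ × 9.81 m/s² × 284 m = 5.098×10^6 Pa = 50.98 bar
alluvium: 1860 kg/m³ × 9.81 m/s² × 780 m = 1.423×10^7 Pa = 142.3 bar
serpentinite: 2560 kg/m³ × 9.81 m/s² × 330 m = 8.287×10^6 Pa = 82.87 bar
gneiss: 2790 kg/m³ × 9.81 m/s² × 37932 m = 1.038×10^9 Pa = 10382 bar
eclogite: 3360 kg/m³ × 9.81 m/s² × 7810 m = 2.574×10^8 Pa = 2574 bar
Total = 50.98 + 142.3 + 82.87 + 10382 + 2574 = 13232 bar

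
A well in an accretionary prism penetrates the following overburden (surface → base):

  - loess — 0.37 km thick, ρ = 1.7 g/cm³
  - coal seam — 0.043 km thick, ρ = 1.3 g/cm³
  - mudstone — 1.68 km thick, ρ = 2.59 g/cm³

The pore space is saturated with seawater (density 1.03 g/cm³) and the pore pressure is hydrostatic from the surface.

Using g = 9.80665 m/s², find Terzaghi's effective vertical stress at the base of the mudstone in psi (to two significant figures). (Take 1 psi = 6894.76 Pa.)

4100 psi

Overburden (lithostatic) stress σ_v:
loess: 1700 kg/m³ × 9.80665 m/s² × 370 m = 6.168×10^6 Pa = 6.168 MPa
coal seam: 1300 kg/m³ × 9.80665 m/s² × 43 m = 5.482×10^5 Pa = 0.5482 MPa
mudstone: 2590 kg/m³ × 9.80665 m/s² × 1680 m = 4.267×10^7 Pa = 42.67 MPa
Total = 6.168 + 0.5482 + 42.67 = 49.387 MPa
Pore pressure P_p = 1030 kg/m³ × 9.80665 m/s² × 2093 m = 2.114×10^7 Pa = 21.14 MPa
Effective stress σ' = σ_v − P_p = 49.39 − 21.14 = 28.246 MPa = 4096.8 psi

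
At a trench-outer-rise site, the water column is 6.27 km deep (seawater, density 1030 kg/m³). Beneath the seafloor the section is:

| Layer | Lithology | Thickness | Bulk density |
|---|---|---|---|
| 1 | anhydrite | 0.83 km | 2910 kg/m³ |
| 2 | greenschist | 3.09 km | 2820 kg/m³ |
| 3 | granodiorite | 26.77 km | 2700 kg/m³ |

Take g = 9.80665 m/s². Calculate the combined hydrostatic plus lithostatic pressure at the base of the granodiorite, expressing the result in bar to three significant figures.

seawater: 1030 kg/m³ × 9.80665 m/s² × 6270 m = 6.333×10^7 Pa = 633.3 bar
anhydrite: 2910 kg/m³ × 9.80665 m/s² × 830 m = 2.369×10^7 Pa = 236.9 bar
greenschist: 2820 kg/m³ × 9.80665 m/s² × 3090 m = 8.545×10^7 Pa = 854.5 bar
granodiorite: 2700 kg/m³ × 9.80665 m/s² × 26770 m = 7.088×10^8 Pa = 7088 bar
Total = 633.3 + 236.9 + 854.5 + 7088 = 8812.9 bar

8810 bar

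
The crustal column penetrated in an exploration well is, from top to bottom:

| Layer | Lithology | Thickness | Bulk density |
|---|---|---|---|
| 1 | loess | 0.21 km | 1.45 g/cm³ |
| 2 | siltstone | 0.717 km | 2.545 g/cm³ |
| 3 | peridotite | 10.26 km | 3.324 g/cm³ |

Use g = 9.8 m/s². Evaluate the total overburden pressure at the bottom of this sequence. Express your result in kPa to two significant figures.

360000 kPa

loess: 1450 kg/m³ × 9.8 m/s² × 210 m = 2.984×10^6 Pa = 2984 kPa
siltstone: 2545 kg/m³ × 9.8 m/s² × 717 m = 1.788×10^7 Pa = 17883 kPa
peridotite: 3324 kg/m³ × 9.8 m/s² × 10260 m = 3.342×10^8 Pa = 3.342×10^5 kPa
Total = 2984 + 17883 + 3.342×10^5 = 3.5509×10^5 kPa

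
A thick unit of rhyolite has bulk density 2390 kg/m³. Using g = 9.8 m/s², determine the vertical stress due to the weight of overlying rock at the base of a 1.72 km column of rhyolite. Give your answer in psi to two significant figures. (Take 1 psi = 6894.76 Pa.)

rhyolite: 2390 kg/m³ × 9.8 m/s² × 1720 m = 4.029×10^7 Pa = 5843 psi

5800 psi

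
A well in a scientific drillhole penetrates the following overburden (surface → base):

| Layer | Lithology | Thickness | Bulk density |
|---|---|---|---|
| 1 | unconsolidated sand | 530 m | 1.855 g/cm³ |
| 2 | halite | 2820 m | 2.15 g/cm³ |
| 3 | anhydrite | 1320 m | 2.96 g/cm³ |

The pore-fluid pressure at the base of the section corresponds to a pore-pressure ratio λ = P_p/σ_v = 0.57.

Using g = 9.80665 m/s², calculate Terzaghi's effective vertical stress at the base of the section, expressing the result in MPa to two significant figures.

46 MPa

Overburden (lithostatic) stress σ_v:
unconsolidated sand: 1855 kg/m³ × 9.80665 m/s² × 530 m = 9.641×10^6 Pa = 9.641 MPa
halite: 2150 kg/m³ × 9.80665 m/s² × 2820 m = 5.946×10^7 Pa = 59.46 MPa
anhydrite: 2960 kg/m³ × 9.80665 m/s² × 1320 m = 3.832×10^7 Pa = 38.32 MPa
Total = 9.641 + 59.46 + 38.32 = 107.42 MPa
Pore pressure P_p = λ·σ_v = 0.57 × 107.4 MPa = 61.23 MPa
Effective stress σ' = σ_v − P_p = 107.4 − 61.23 = 46.189 MPa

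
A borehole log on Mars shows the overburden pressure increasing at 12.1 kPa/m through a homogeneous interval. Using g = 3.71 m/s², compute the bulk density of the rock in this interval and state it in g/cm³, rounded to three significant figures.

3.26 g/cm³

ρ = (dP/dz)/g = 12.1 kPa/m / 3.71 m/s² = 12100 Pa/m / 3.71 m/s² = 3261.5 kg/m³
= 3.261 g/cm³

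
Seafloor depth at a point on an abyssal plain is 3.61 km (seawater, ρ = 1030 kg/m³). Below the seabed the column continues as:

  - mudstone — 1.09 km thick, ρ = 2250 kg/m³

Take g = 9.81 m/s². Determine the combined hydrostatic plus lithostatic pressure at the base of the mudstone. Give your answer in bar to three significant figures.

seawater: 1030 kg/m³ × 9.81 m/s² × 3610 m = 3.648×10^7 Pa = 364.8 bar
mudstone: 2250 kg/m³ × 9.81 m/s² × 1090 m = 2.406×10^7 Pa = 240.6 bar
Total = 364.8 + 240.6 = 605.36 bar

605 bar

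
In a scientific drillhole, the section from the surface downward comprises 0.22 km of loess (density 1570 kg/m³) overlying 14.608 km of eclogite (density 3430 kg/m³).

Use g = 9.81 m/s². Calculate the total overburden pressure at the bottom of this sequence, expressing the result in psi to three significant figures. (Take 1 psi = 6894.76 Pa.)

71800 psi

loess: 1570 kg/m³ × 9.81 m/s² × 220 m = 3.388×10^6 Pa = 491.4 psi
eclogite: 3430 kg/m³ × 9.81 m/s² × 14608 m = 4.915×10^8 Pa = 71291 psi
Total = 491.4 + 71291 = 71782 psi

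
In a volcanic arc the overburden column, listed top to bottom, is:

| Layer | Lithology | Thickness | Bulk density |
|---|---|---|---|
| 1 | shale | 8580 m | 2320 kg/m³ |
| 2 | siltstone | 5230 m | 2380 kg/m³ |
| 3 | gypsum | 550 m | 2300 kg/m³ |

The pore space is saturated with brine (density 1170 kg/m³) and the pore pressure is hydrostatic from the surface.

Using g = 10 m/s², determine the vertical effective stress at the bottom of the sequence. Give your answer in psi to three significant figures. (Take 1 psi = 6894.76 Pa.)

Overburden (lithostatic) stress σ_v:
shale: 2320 kg/m³ × 10 m/s² × 8580 m = 1.991×10^8 Pa = 199.1 MPa
siltstone: 2380 kg/m³ × 10 m/s² × 5230 m = 1.245×10^8 Pa = 124.5 MPa
gypsum: 2300 kg/m³ × 10 m/s² × 550 m = 1.265×10^7 Pa = 12.65 MPa
Total = 199.1 + 124.5 + 12.65 = 336.18 MPa
Pore pressure P_p = 1170 kg/m³ × 10 m/s² × 14360 m = 1.680×10^8 Pa = 168.0 MPa
Effective stress σ' = σ_v − P_p = 336.2 − 168.0 = 168.17 MPa = 24391 psi

24400 psi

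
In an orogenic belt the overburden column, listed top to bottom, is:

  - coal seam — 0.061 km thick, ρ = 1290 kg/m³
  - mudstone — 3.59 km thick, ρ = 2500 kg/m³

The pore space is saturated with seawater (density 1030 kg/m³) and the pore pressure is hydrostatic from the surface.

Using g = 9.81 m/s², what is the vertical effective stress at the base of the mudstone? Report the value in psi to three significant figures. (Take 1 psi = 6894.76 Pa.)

Overburden (lithostatic) stress σ_v:
coal seam: 1290 kg/m³ × 9.81 m/s² × 61 m = 7.719×10^5 Pa = 0.7719 MPa
mudstone: 2500 kg/m³ × 9.81 m/s² × 3590 m = 8.804×10^7 Pa = 88.04 MPa
Total = 0.7719 + 88.04 = 88.817 MPa
Pore pressure P_p = 1030 kg/m³ × 9.81 m/s² × 3651 m = 3.689×10^7 Pa = 36.89 MPa
Effective stress σ' = σ_v − P_p = 88.82 − 36.89 = 51.926 MPa = 7531.2 psi

7530 psi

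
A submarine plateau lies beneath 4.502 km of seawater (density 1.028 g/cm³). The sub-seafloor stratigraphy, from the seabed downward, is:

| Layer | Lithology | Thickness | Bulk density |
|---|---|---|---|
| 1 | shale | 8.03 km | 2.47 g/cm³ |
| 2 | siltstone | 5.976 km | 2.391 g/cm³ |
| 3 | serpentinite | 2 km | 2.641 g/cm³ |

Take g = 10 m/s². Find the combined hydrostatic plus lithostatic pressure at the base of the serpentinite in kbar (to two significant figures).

seawater: 1028 kg/m³ × 10 m/s² × 4502 m = 4.628×10^7 Pa = 0.4628 kbar
shale: 2470 kg/m³ × 10 m/s² × 8030 m = 1.983×10^8 Pa = 1.983 kbar
siltstone: 2391 kg/m³ × 10 m/s² × 5976 m = 1.429×10^8 Pa = 1.429 kbar
serpentinite: 2641 kg/m³ × 10 m/s² × 2000 m = 5.282×10^7 Pa = 0.5282 kbar
Total = 0.4628 + 1.983 + 1.429 + 0.5282 = 4.4033 kbar

4.4 kbar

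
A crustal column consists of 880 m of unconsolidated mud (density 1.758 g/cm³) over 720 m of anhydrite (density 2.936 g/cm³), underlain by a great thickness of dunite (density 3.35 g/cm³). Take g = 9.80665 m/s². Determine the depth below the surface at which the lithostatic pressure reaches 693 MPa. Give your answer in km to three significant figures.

Pressure at base of upper layers: 1758×9.80665×880 + 2936×9.80665×720 = 3.590×10^7 Pa = 35.90 MPa
Remaining pressure to be supplied by dunite: 6.930×10^8 − 3.590×10^7 = 6.571×10^8 Pa
Additional depth in dunite = 6.571×10^8 Pa / (3350 kg/m³ × 9.80665 m/s²) = 20002 m
Total depth = 1600 m + 20002 m = 21602 m
= 21.602 km

21.6 km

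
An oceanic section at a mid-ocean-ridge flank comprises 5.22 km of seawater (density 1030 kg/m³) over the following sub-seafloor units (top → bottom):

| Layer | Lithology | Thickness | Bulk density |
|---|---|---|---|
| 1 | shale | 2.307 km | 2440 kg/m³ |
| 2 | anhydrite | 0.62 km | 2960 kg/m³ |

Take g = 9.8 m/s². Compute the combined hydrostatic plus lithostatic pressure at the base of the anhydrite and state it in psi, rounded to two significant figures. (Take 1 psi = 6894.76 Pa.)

seawater: 1030 kg/m³ × 9.8 m/s² × 5220 m = 5.269×10^7 Pa = 7642 psi
shale: 2440 kg/m³ × 9.8 m/s² × 2307 m = 5.516×10^7 Pa = 8001 psi
anhydrite: 2960 kg/m³ × 9.8 m/s² × 620 m = 1.798×10^7 Pa = 2608 psi
Total = 7642 + 8001 + 2608 = 18252 psi

18000 psi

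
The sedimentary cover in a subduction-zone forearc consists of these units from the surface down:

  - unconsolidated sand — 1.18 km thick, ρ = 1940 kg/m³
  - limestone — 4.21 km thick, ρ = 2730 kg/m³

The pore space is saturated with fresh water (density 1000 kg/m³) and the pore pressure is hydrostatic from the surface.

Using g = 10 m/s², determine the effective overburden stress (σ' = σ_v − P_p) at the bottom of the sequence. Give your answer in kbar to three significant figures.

Overburden (lithostatic) stress σ_v:
unconsolidated sand: 1940 kg/m³ × 10 m/s² × 1180 m = 2.289×10^7 Pa = 22.89 MPa
limestone: 2730 kg/m³ × 10 m/s² × 4210 m = 1.149×10^8 Pa = 114.9 MPa
Total = 22.89 + 114.9 = 137.83 MPa
Pore pressure P_p = 1000 kg/m³ × 10 m/s² × 5390 m = 5.390×10^7 Pa = 53.90 MPa
Effective stress σ' = σ_v − P_p = 137.8 − 53.90 = 83.925 MPa = 0.83925 kbar

0.839 kbar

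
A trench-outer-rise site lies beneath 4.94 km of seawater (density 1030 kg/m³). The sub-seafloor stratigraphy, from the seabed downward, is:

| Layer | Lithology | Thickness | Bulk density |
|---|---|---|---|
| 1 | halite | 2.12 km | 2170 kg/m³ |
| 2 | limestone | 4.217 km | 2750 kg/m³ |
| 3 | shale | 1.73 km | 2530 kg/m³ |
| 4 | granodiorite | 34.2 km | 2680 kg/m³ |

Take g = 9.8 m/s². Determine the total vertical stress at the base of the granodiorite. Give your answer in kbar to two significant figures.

seawater: 1030 kg/m³ × 9.8 m/s² × 4940 m = 4.986×10^7 Pa = 0.4986 kbar
halite: 2170 kg/m³ × 9.8 m/s² × 2120 m = 4.508×10^7 Pa = 0.4508 kbar
limestone: 2750 kg/m³ × 9.8 m/s² × 4217 m = 1.136×10^8 Pa = 1.136 kbar
shale: 2530 kg/m³ × 9.8 m/s² × 1730 m = 4.289×10^7 Pa = 0.4289 kbar
granodiorite: 2680 kg/m³ × 9.8 m/s² × 34200 m = 8.982×10^8 Pa = 8.982 kbar
Total = 0.4986 + 0.4508 + 1.136 + 0.4289 + 8.982 = 11.497 kbar

11 kbar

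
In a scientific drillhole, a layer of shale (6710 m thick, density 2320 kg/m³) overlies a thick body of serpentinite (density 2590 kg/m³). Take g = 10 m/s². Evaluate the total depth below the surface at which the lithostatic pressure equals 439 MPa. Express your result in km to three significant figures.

Pressure at base of upper layers: 2320×10×6710 = 1.557×10^8 Pa = 155.7 MPa
Remaining pressure to be supplied by serpentinite: 4.390×10^8 − 1.557×10^8 = 2.833×10^8 Pa
Additional depth in serpentinite = 2.833×10^8 Pa / (2590 kg/m³ × 10 m/s²) = 10939 m
Total depth = 6710 m + 10939 m = 17649 m
= 17.649 km

17.6 km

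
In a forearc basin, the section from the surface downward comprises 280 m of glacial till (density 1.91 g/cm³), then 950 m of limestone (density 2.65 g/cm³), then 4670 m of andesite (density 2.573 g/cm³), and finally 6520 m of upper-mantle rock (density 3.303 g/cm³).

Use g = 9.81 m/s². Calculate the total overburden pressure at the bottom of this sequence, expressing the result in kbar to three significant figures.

3.59 kbar

glacial till: 1910 kg/m³ × 9.81 m/s² × 280 m = 5.246×10^6 Pa = 0.05246 kbar
limestone: 2650 kg/m³ × 9.81 m/s² × 950 m = 2.470×10^7 Pa = 0.2470 kbar
andesite: 2573 kg/m³ × 9.81 m/s² × 4670 m = 1.179×10^8 Pa = 1.179 kbar
upper-mantle rock: 3303 kg/m³ × 9.81 m/s² × 6520 m = 2.113×10^8 Pa = 2.113 kbar
Total = 0.05246 + 0.2470 + 1.179 + 2.113 = 3.5908 kbar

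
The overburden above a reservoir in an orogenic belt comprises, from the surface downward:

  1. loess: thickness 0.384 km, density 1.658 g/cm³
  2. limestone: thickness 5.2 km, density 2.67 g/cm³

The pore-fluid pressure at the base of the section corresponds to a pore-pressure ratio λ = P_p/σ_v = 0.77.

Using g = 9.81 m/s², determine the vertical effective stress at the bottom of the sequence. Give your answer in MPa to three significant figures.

32.8 MPa

Overburden (lithostatic) stress σ_v:
loess: 1658 kg/m³ × 9.81 m/s² × 384 m = 6.246×10^6 Pa = 6.246 MPa
limestone: 2670 kg/m³ × 9.81 m/s² × 5200 m = 1.362×10^8 Pa = 136.2 MPa
Total = 6.246 + 136.2 = 142.45 MPa
Pore pressure P_p = λ·σ_v = 0.77 × 142.4 MPa = 109.7 MPa
Effective stress σ' = σ_v − P_p = 142.4 − 109.7 = 32.763 MPa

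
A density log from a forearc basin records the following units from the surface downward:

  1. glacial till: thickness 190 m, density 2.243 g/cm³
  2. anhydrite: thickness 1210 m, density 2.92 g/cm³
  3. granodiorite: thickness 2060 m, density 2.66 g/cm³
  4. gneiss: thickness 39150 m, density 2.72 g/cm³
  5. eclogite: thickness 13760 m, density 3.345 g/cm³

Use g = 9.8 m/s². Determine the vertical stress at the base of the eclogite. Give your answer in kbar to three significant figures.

15.9 kbar

glacial till: 2243 kg/m³ × 9.8 m/s² × 190 m = 4.176×10^6 Pa = 0.04176 kbar
anhydrite: 2920 kg/m³ × 9.8 m/s² × 1210 m = 3.463×10^7 Pa = 0.3463 kbar
granodiorite: 2660 kg/m³ × 9.8 m/s² × 2060 m = 5.370×10^7 Pa = 0.5370 kbar
gneiss: 2720 kg/m³ × 9.8 m/s² × 39150 m = 1.044×10^9 Pa = 10.44 kbar
eclogite: 3345 kg/m³ × 9.8 m/s² × 13760 m = 4.511×10^8 Pa = 4.511 kbar
Total = 0.04176 + 0.3463 + 0.5370 + 10.44 + 4.511 = 15.872 kbar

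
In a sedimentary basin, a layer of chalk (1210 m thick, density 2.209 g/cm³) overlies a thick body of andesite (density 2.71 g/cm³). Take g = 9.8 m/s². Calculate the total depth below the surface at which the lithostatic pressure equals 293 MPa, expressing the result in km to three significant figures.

Pressure at base of upper layers: 2209×9.8×1210 = 2.619×10^7 Pa = 26.19 MPa
Remaining pressure to be supplied by andesite: 2.930×10^8 − 2.619×10^7 = 2.668×10^8 Pa
Additional depth in andesite = 2.668×10^8 Pa / (2710 kg/m³ × 9.8 m/s²) = 10046 m
Total depth = 1210 m + 10046 m = 11256 m
= 11.256 km

11.3 km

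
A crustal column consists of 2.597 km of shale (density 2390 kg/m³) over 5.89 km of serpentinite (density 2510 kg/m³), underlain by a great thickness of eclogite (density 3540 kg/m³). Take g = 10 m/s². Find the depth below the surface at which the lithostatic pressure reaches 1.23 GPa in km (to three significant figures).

Pressure at base of upper layers: 2390×10×2597 + 2510×10×5890 = 2.099×10^8 Pa = 0.2099 GPa
Remaining pressure to be supplied by eclogite: 1.230×10^9 − 2.099×10^8 = 1.020×10^9 Pa
Additional depth in eclogite = 1.020×10^9 Pa / (3540 kg/m³ × 10 m/s²) = 28816 m
Total depth = 8487 m + 28816 m = 37303 m
= 37.303 km

37.3 km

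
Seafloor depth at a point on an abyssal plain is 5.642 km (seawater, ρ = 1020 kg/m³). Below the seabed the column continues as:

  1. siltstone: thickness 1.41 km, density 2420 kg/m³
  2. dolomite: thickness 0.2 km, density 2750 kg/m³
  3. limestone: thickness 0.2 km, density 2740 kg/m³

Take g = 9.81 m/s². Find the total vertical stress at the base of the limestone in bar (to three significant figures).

1010 bar

seawater: 1020 kg/m³ × 9.81 m/s² × 5642 m = 5.645×10^7 Pa = 564.5 bar
siltstone: 2420 kg/m³ × 9.81 m/s² × 1410 m = 3.347×10^7 Pa = 334.7 bar
dolomite: 2750 kg/m³ × 9.81 m/s² × 200 m = 5.396×10^6 Pa = 53.95 bar
limestone: 2740 kg/m³ × 9.81 m/s² × 200 m = 5.376×10^6 Pa = 53.76 bar
Total = 564.5 + 334.7 + 53.95 + 53.76 = 1007.0 bar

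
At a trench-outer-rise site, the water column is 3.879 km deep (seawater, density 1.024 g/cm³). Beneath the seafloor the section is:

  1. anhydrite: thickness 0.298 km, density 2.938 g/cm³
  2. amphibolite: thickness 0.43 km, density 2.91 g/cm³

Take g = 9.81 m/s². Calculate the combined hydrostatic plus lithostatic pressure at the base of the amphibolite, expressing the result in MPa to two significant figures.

seawater: 1024 kg/m³ × 9.81 m/s² × 3879 m = 3.897×10^7 Pa = 38.97 MPa
anhydrite: 2938 kg/m³ × 9.81 m/s² × 298 m = 8.589×10^6 Pa = 8.589 MPa
amphibolite: 2910 kg/m³ × 9.81 m/s² × 430 m = 1.228×10^7 Pa = 12.28 MPa
Total = 38.97 + 8.589 + 12.28 = 59.830 MPa

60 MPa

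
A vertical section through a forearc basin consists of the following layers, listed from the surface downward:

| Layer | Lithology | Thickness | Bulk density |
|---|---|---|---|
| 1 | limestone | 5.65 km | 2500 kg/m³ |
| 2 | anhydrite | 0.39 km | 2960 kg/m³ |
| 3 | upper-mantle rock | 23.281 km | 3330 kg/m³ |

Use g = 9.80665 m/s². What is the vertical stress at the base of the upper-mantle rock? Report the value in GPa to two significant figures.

limestone: 2500 kg/m³ × 9.80665 m/s² × 5650 m = 1.385×10^8 Pa = 0.1385 GPa
anhydrite: 2960 kg/m³ × 9.80665 m/s² × 390 m = 1.132×10^7 Pa = 0.01132 GPa
upper-mantle rock: 3330 kg/m³ × 9.80665 m/s² × 23281 m = 7.603×10^8 Pa = 0.7603 GPa
Total = 0.1385 + 0.01132 + 0.7603 = 0.91011 GPa

0.91 GPa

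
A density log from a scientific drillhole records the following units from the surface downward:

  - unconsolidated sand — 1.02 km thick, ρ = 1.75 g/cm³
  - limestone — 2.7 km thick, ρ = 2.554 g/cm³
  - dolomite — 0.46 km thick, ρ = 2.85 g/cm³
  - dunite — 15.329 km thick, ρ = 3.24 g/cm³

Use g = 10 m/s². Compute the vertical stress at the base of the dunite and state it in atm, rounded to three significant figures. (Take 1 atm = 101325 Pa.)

unconsolidated sand: 1750 kg/m³ × 10 m/s² × 1020 m = 1.785×10^7 Pa = 176.2 atm
limestone: 2554 kg/m³ × 10 m/s² × 2700 m = 6.896×10^7 Pa = 680.6 atm
dolomite: 2850 kg/m³ × 10 m/s² × 460 m = 1.311×10^7 Pa = 129.4 atm
dunite: 3240 kg/m³ × 10 m/s² × 15329 m = 4.967×10^8 Pa = 4902 atm
Total = 176.2 + 680.6 + 129.4 + 4902 = 5887.8 atm

5890 atm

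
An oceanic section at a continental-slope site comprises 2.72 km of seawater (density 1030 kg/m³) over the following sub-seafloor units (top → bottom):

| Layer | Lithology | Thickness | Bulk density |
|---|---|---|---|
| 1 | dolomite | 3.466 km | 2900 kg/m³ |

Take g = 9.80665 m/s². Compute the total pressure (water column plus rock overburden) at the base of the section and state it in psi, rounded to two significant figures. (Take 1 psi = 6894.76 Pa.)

18000 psi

seawater: 1030 kg/m³ × 9.80665 m/s² × 2720 m = 2.747×10^7 Pa = 3985 psi
dolomite: 2900 kg/m³ × 9.80665 m/s² × 3466 m = 9.857×10^7 Pa = 14296 psi
Total = 3985 + 14296 = 18281 psi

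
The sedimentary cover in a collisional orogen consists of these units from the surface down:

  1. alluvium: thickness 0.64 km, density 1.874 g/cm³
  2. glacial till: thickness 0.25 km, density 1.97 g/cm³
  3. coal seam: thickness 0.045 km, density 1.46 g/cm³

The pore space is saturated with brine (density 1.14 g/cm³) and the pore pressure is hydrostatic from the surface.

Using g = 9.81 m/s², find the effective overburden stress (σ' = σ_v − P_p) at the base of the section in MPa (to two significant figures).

6.8 MPa

Overburden (lithostatic) stress σ_v:
alluvium: 1874 kg/m³ × 9.81 m/s² × 640 m = 1.177×10^7 Pa = 11.77 MPa
glacial till: 1970 kg/m³ × 9.81 m/s² × 250 m = 4.831×10^6 Pa = 4.831 MPa
coal seam: 1460 kg/m³ × 9.81 m/s² × 45 m = 6.445×10^5 Pa = 0.6445 MPa
Total = 11.77 + 4.831 + 0.6445 = 17.242 MPa
Pore pressure P_p = 1140 kg/m³ × 9.81 m/s² × 935 m = 1.046×10^7 Pa = 10.46 MPa
Effective stress σ' = σ_v − P_p = 17.24 − 10.46 = 6.7852 MPa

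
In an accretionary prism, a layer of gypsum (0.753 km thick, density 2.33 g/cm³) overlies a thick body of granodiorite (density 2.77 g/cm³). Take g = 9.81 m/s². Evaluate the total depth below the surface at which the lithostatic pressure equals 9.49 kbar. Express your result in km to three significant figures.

Pressure at base of upper layers: 2330×9.81×753 = 1.721×10^7 Pa = 0.1721 kbar
Remaining pressure to be supplied by granodiorite: 9.490×10^8 − 1.721×10^7 = 9.318×10^8 Pa
Additional depth in granodiorite = 9.318×10^8 Pa / (2770 kg/m³ × 9.81 m/s²) = 34290 m
Total depth = 753 m + 34290 m = 35043 m
= 35.043 km

35.0 km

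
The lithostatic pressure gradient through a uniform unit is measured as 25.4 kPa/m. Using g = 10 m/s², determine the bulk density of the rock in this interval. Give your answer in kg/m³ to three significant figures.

2540 kg/m³

ρ = (dP/dz)/g = 25.4 kPa/m / 10 m/s² = 25400 Pa/m / 10 m/s² = 2540.0 kg/m³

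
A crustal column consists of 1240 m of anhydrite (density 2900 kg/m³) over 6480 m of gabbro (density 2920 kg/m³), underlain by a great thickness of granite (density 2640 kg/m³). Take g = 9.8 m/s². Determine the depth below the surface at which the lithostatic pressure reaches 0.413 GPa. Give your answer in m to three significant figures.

Pressure at base of upper layers: 2900×9.8×1240 + 2920×9.8×6480 = 2.207×10^8 Pa = 0.2207 GPa
Remaining pressure to be supplied by granite: 4.130×10^8 − 2.207×10^8 = 1.923×10^8 Pa
Additional depth in granite = 1.923×10^8 Pa / (2640 kg/m³ × 9.8 m/s²) = 7433.8 m
Total depth = 7720 m + 7433.8 m = 15154 m

15200 m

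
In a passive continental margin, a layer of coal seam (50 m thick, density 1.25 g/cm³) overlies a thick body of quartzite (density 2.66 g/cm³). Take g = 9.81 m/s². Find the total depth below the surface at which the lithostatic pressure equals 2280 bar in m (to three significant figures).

8760 m

Pressure at base of upper layers: 1250×9.81×50 = 6.131×10^5 Pa = 6.131 bar
Remaining pressure to be supplied by quartzite: 2.280×10^8 − 6.131×10^5 = 2.274×10^8 Pa
Additional depth in quartzite = 2.274×10^8 Pa / (2660 kg/m³ × 9.81 m/s²) = 8713.9 m
Total depth = 50 m + 8713.9 m = 8763.9 m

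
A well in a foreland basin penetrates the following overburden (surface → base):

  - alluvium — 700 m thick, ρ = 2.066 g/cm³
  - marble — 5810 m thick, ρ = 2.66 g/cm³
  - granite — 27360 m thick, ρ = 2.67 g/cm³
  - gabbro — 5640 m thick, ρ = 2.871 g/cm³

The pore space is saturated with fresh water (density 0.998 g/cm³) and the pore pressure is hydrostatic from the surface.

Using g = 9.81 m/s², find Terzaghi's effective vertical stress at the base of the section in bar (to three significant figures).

6540 bar

Overburden (lithostatic) stress σ_v:
alluvium: 2066 kg/m³ × 9.81 m/s² × 700 m = 1.419×10^7 Pa = 14.19 MPa
marble: 2660 kg/m³ × 9.81 m/s² × 5810 m = 1.516×10^8 Pa = 151.6 MPa
granite: 2670 kg/m³ × 9.81 m/s² × 27360 m = 7.166×10^8 Pa = 716.6 MPa
gabbro: 2871 kg/m³ × 9.81 m/s² × 5640 m = 1.588×10^8 Pa = 158.8 MPa
Total = 14.19 + 151.6 + 716.6 + 158.8 = 1041.3 MPa
Pore pressure P_p = 998 kg/m³ × 9.81 m/s² × 39510 m = 3.868×10^8 Pa = 386.8 MPa
Effective stress σ' = σ_v − P_p = 1041 − 386.8 = 654.46 MPa = 6544.6 bar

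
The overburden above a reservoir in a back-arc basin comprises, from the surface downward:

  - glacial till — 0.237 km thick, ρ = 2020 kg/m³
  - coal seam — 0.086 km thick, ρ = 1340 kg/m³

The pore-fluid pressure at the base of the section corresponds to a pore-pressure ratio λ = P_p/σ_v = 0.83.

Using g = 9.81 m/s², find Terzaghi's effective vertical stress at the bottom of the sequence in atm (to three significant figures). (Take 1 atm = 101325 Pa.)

Overburden (lithostatic) stress σ_v:
glacial till: 2020 kg/m³ × 9.81 m/s² × 237 m = 4.696×10^6 Pa = 4.696 MPa
coal seam: 1340 kg/m³ × 9.81 m/s² × 86 m = 1.131×10^6 Pa = 1.131 MPa
Total = 4.696 + 1.131 = 5.8269 MPa
Pore pressure P_p = λ·σ_v = 0.83 × 5.827 MPa = 4.836 MPa
Effective stress σ' = σ_v − P_p = 5.827 − 4.836 = 0.99058 MPa = 9.7763 atm

9.78 atm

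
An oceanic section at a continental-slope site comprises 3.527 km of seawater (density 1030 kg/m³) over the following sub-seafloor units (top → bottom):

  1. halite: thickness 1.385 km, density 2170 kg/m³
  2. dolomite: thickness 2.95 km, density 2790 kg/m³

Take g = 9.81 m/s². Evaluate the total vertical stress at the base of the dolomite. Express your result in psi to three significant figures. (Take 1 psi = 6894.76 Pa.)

seawater: 1030 kg/m³ × 9.81 m/s² × 3527 m = 3.564×10^7 Pa = 5169 psi
halite: 2170 kg/m³ × 9.81 m/s² × 1385 m = 2.948×10^7 Pa = 4276 psi
dolomite: 2790 kg/m³ × 9.81 m/s² × 2950 m = 8.074×10^7 Pa = 11711 psi
Total = 5169 + 4276 + 11711 = 21156 psi

21200 psi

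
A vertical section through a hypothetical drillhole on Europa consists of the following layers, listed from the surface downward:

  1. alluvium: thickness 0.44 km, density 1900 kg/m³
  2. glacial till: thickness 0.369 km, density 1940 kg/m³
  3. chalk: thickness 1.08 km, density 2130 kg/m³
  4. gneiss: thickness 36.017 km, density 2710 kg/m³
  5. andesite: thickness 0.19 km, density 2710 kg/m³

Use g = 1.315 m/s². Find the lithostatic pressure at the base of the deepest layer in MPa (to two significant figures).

alluvium: 1900 kg/m³ × 1.315 m/s² × 440 m = 1.099×10^6 Pa = 1.099 MPa
glacial till: 1940 kg/m³ × 1.315 m/s² × 369 m = 9.414×10^5 Pa = 0.9414 MPa
chalk: 2130 kg/m³ × 1.315 m/s² × 1080 m = 3.025×10^6 Pa = 3.025 MPa
gneiss: 2710 kg/m³ × 1.315 m/s² × 36017 m = 1.284×10^8 Pa = 128.4 MPa
andesite: 2710 kg/m³ × 1.315 m/s² × 190 m = 6.771×10^5 Pa = 0.6771 MPa
Total = 1.099 + 0.9414 + 3.025 + 128.4 + 0.6771 = 134.09 MPa

130 MPa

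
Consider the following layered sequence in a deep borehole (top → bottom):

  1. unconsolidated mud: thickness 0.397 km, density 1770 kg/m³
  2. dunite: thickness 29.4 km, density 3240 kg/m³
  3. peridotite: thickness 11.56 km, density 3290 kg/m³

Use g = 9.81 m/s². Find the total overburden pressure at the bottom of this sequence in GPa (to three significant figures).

unconsolidated mud: 1770 kg/m³ × 9.81 m/s² × 397 m = 6.893×10^6 Pa = 6.893×10^-3 GPa
dunite: 3240 kg/m³ × 9.81 m/s² × 29400 m = 9.345×10^8 Pa = 0.9345 GPa
peridotite: 3290 kg/m³ × 9.81 m/s² × 11560 m = 3.731×10^8 Pa = 0.3731 GPa
Total = 6.893×10^-3 + 0.9345 + 0.3731 = 1.3145 GPa

1.31 GPa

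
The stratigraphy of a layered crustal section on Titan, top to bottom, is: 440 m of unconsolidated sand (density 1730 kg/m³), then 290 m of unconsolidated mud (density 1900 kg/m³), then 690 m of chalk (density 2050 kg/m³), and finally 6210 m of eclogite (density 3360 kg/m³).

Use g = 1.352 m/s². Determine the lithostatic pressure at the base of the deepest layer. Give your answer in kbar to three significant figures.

0.319 kbar

unconsolidated sand: 1730 kg/m³ × 1.352 m/s² × 440 m = 1.029×10^6 Pa = 0.01029 kbar
unconsolidated mud: 1900 kg/m³ × 1.352 m/s² × 290 m = 7.450×10^5 Pa = 7.450×10^-3 kbar
chalk: 2050 kg/m³ × 1.352 m/s² × 690 m = 1.912×10^6 Pa = 0.01912 kbar
eclogite: 3360 kg/m³ × 1.352 m/s² × 6210 m = 2.821×10^7 Pa = 0.2821 kbar
Total = 0.01029 + 7.450×10^-3 + 0.01912 + 0.2821 = 0.31897 kbar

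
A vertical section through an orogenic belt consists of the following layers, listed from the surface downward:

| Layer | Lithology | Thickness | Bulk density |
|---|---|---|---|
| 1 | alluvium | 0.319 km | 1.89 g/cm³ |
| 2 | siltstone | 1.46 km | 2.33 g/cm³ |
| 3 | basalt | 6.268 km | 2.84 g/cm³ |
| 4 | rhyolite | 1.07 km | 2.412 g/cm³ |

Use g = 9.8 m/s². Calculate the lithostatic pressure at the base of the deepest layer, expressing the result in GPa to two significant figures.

alluvium: 1890 kg/m³ × 9.8 m/s² × 319 m = 5.909×10^6 Pa = 5.909×10^-3 GPa
siltstone: 2330 kg/m³ × 9.8 m/s² × 1460 m = 3.334×10^7 Pa = 0.03334 GPa
basalt: 2840 kg/m³ × 9.8 m/s² × 6268 m = 1.745×10^8 Pa = 0.1745 GPa
rhyolite: 2412 kg/m³ × 9.8 m/s² × 1070 m = 2.529×10^7 Pa = 0.02529 GPa
Total = 5.909×10^-3 + 0.03334 + 0.1745 + 0.02529 = 0.23899 GPa

0.24 GPa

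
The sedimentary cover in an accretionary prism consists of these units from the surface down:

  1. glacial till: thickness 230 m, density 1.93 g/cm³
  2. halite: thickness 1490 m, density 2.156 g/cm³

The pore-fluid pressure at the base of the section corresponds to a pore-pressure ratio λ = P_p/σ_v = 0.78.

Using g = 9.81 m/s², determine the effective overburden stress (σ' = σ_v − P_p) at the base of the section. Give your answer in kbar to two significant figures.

0.079 kbar

Overburden (lithostatic) stress σ_v:
glacial till: 1930 kg/m³ × 9.81 m/s² × 230 m = 4.355×10^6 Pa = 4.355 MPa
halite: 2156 kg/m³ × 9.81 m/s² × 1490 m = 3.151×10^7 Pa = 31.51 MPa
Total = 4.355 + 31.51 = 35.869 MPa
Pore pressure P_p = λ·σ_v = 0.78 × 35.87 MPa = 27.98 MPa
Effective stress σ' = σ_v − P_p = 35.87 − 27.98 = 7.8911 MPa = 0.078911 kbar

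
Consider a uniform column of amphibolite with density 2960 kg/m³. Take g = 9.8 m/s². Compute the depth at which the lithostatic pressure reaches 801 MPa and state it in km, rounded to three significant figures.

27.6 km

h = P/(ρg) = 801 MPa / (2960 kg/m³ × 9.8 m/s²) = 8.010×10^8 Pa / 29008 Pa/m = 27613 m
= 27.613 km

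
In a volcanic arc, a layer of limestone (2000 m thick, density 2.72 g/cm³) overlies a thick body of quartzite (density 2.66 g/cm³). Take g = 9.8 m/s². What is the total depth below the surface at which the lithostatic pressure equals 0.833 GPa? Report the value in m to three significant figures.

Pressure at base of upper layers: 2720×9.8×2000 = 5.331×10^7 Pa = 0.05331 GPa
Remaining pressure to be supplied by quartzite: 8.330×10^8 − 5.331×10^7 = 7.797×10^8 Pa
Additional depth in quartzite = 7.797×10^8 Pa / (2660 kg/m³ × 9.8 m/s²) = 29910 m
Total depth = 2000 m + 29910 m = 31910 m

31900 m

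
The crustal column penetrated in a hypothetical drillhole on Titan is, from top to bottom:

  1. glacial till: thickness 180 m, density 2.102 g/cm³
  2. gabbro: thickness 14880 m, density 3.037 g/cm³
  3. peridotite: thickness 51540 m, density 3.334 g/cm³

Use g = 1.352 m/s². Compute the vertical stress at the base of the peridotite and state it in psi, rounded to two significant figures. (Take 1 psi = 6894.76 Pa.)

43000 psi

glacial till: 2102 kg/m³ × 1.352 m/s² × 180 m = 5.115×10^5 Pa = 74.19 psi
gabbro: 3037 kg/m³ × 1.352 m/s² × 14880 m = 6.110×10^7 Pa = 8861 psi
peridotite: 3334 kg/m³ × 1.352 m/s² × 51540 m = 2.323×10^8 Pa = 33695 psi
Total = 74.19 + 8861 + 33695 = 42631 psi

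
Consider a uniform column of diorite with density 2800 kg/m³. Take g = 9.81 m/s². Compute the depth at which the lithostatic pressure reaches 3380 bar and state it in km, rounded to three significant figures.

12.3 km

h = P/(ρg) = 3380 bar / (2800 kg/m³ × 9.81 m/s²) = 3.380×10^8 Pa / 27468 Pa/m = 12305 m
= 12.305 km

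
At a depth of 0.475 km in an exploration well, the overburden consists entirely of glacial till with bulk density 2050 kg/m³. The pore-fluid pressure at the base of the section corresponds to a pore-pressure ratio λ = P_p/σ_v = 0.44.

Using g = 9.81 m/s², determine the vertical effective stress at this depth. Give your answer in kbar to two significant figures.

0.053 kbar

Overburden (lithostatic) stress σ_v:
glacial till: 2050 kg/m³ × 9.81 m/s² × 475 m = 9.552×10^6 Pa = 9.552 MPa
Pore pressure P_p = λ·σ_v = 0.44 × 9.552 MPa = 4.203 MPa
Effective stress σ' = σ_v − P_p = 9.552 − 4.203 = 5.3494 MPa = 0.053494 kbar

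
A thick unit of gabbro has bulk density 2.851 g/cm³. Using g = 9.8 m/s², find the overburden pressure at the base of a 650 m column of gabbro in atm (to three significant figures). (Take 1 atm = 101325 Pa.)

gabbro: 2851 kg/m³ × 9.8 m/s² × 650 m = 1.816×10^7 Pa = 179.2 atm

179 atm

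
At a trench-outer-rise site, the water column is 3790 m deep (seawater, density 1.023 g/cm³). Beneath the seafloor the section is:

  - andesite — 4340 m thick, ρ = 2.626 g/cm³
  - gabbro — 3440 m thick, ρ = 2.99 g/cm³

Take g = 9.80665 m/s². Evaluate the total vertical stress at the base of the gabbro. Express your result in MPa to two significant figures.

seawater: 1023 kg/m³ × 9.80665 m/s² × 3790 m = 3.802×10^7 Pa = 38.02 MPa
andesite: 2626 kg/m³ × 9.80665 m/s² × 4340 m = 1.118×10^8 Pa = 111.8 MPa
gabbro: 2990 kg/m³ × 9.80665 m/s² × 3440 m = 1.009×10^8 Pa = 100.9 MPa
Total = 38.02 + 111.8 + 100.9 = 250.65 MPa

250 MPa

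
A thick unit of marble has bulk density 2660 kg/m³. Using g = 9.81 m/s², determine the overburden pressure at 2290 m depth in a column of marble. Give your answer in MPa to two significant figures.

marble: 2660 kg/m³ × 9.81 m/s² × 2290 m = 5.976×10^7 Pa = 59.76 MPa

60 MPa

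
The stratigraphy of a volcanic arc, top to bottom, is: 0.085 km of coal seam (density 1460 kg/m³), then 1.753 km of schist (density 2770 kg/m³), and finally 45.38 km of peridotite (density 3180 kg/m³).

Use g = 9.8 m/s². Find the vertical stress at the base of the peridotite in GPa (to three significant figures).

coal seam: 1460 kg/m³ × 9.8 m/s² × 85 m = 1.216×10^6 Pa = 1.216×10^-3 GPa
schist: 2770 kg/m³ × 9.8 m/s² × 1753 m = 4.759×10^7 Pa = 0.04759 GPa
peridotite: 3180 kg/m³ × 9.8 m/s² × 45380 m = 1.414×10^9 Pa = 1.414 GPa
Total = 1.216×10^-3 + 0.04759 + 1.414 = 1.4630 GPa

1.46 GPa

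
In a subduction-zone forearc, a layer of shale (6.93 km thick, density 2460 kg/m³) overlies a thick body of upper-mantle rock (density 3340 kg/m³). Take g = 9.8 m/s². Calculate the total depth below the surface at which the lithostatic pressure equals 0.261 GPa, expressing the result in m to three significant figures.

Pressure at base of upper layers: 2460×9.8×6930 = 1.671×10^8 Pa = 0.1671 GPa
Remaining pressure to be supplied by upper-mantle rock: 2.610×10^8 − 1.671×10^8 = 9.393×10^7 Pa
Additional depth in upper-mantle rock = 9.393×10^7 Pa / (3340 kg/m³ × 9.8 m/s²) = 2869.7 m
Total depth = 6930 m + 2869.7 m = 9799.7 m

9800 m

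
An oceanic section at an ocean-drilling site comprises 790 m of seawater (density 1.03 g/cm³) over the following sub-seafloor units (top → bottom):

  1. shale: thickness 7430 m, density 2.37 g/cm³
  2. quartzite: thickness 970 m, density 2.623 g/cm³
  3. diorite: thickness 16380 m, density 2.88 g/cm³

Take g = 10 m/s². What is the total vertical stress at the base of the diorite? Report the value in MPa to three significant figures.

seawater: 1030 kg/m³ × 10 m/s² × 790 m = 8.137×10^6 Pa = 8.137 MPa
shale: 2370 kg/m³ × 10 m/s² × 7430 m = 1.761×10^8 Pa = 176.1 MPa
quartzite: 2623 kg/m³ × 10 m/s² × 970 m = 2.544×10^7 Pa = 25.44 MPa
diorite: 2880 kg/m³ × 10 m/s² × 16380 m = 4.717×10^8 Pa = 471.7 MPa
Total = 8.137 + 176.1 + 25.44 + 471.7 = 681.42 MPa

681 MPa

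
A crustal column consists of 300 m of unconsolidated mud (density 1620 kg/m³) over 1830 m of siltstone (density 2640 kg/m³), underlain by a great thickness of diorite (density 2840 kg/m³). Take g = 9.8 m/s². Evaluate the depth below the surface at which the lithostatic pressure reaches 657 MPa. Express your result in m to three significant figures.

23900 m

Pressure at base of upper layers: 1620×9.8×300 + 2640×9.8×1830 = 5.211×10^7 Pa = 52.11 MPa
Remaining pressure to be supplied by diorite: 6.570×10^8 − 5.211×10^7 = 6.049×10^8 Pa
Additional depth in diorite = 6.049×10^8 Pa / (2840 kg/m³ × 9.8 m/s²) = 21734 m
Total depth = 2130 m + 21734 m = 23864 m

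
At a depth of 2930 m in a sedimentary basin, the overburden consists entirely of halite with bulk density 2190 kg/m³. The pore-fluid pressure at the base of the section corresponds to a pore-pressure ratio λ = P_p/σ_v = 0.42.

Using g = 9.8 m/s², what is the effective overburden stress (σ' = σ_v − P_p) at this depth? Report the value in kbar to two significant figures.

Overburden (lithostatic) stress σ_v:
halite: 2190 kg/m³ × 9.8 m/s² × 2930 m = 6.288×10^7 Pa = 62.88 MPa
Pore pressure P_p = λ·σ_v = 0.42 × 62.88 MPa = 26.41 MPa
Effective stress σ' = σ_v − P_p = 62.88 − 26.41 = 36.473 MPa = 0.36473 kbar

0.36 kbar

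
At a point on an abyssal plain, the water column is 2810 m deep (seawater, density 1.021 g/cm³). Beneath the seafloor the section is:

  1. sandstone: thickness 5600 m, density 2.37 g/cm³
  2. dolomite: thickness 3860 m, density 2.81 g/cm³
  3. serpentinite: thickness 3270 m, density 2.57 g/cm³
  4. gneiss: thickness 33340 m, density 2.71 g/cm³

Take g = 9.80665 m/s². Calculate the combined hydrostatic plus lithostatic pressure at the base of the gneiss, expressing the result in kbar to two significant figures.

seawater: 1021 kg/m³ × 9.80665 m/s² × 2810 m = 2.814×10^7 Pa = 0.2814 kbar
sandstone: 2370 kg/m³ × 9.80665 m/s² × 5600 m = 1.302×10^8 Pa = 1.302 kbar
dolomite: 2810 kg/m³ × 9.80665 m/s² × 3860 m = 1.064×10^8 Pa = 1.064 kbar
serpentinite: 2570 kg/m³ × 9.80665 m/s² × 3270 m = 8.241×10^7 Pa = 0.8241 kbar
gneiss: 2710 kg/m³ × 9.80665 m/s² × 33340 m = 8.860×10^8 Pa = 8.860 kbar
Total = 0.2814 + 1.302 + 1.064 + 0.8241 + 8.860 = 12.331 kbar

12 kbar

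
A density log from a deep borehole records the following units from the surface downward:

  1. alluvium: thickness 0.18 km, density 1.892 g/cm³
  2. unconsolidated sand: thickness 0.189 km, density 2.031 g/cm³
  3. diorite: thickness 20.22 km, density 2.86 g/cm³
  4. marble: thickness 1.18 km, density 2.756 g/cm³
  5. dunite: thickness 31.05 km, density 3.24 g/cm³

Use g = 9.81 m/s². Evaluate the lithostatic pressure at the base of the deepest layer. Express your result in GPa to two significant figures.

alluvium: 1892 kg/m³ × 9.81 m/s² × 180 m = 3.341×10^6 Pa = 3.341×10^-3 GPa
unconsolidated sand: 2031 kg/m³ × 9.81 m/s² × 189 m = 3.766×10^6 Pa = 3.766×10^-3 GPa
diorite: 2860 kg/m³ × 9.81 m/s² × 20220 m = 5.673×10^8 Pa = 0.5673 GPa
marble: 2756 kg/m³ × 9.81 m/s² × 1180 m = 3.190×10^7 Pa = 0.03190 GPa
dunite: 3240 kg/m³ × 9.81 m/s² × 31050 m = 9.869×10^8 Pa = 0.9869 GPa
Total = 3.341×10^-3 + 3.766×10^-3 + 0.5673 + 0.03190 + 0.9869 = 1.5932 GPa

1.6 GPa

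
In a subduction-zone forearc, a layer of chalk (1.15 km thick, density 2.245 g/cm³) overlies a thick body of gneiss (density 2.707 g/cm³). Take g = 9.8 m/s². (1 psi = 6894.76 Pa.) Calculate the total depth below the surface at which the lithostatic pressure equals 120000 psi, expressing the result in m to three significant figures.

Pressure at base of upper layers: 2245×9.8×1150 = 2.530×10^7 Pa = 3670 psi
Remaining pressure to be supplied by gneiss: 8.274×10^8 − 2.530×10^7 = 8.021×10^8 Pa
Additional depth in gneiss = 8.021×10^8 Pa / (2707 kg/m³ × 9.8 m/s²) = 30234 m
Total depth = 1150 m + 30234 m = 31384 m

31400 m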